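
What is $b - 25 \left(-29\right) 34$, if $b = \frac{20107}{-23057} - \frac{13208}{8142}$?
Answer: $\frac{2313539284525}{93865047} \approx 24648.0$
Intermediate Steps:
$b = - \frac{234124025}{93865047}$ ($b = 20107 \left(- \frac{1}{23057}\right) - \frac{6604}{4071} = - \frac{20107}{23057} - \frac{6604}{4071} = - \frac{234124025}{93865047} \approx -2.4943$)
$b - 25 \left(-29\right) 34 = - \frac{234124025}{93865047} - 25 \left(-29\right) 34 = - \frac{234124025}{93865047} - \left(-725\right) 34 = - \frac{234124025}{93865047} - -24650 = - \frac{234124025}{93865047} + 24650 = \frac{2313539284525}{93865047}$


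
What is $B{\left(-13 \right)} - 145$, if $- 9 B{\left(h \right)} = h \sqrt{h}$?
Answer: $-145 + \frac{13 i \sqrt{13}}{9} \approx -145.0 + 5.208 i$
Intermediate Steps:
$B{\left(h \right)} = - \frac{h^{\frac{3}{2}}}{9}$ ($B{\left(h \right)} = - \frac{h \sqrt{h}}{9} = - \frac{h^{\frac{3}{2}}}{9}$)
$B{\left(-13 \right)} - 145 = - \frac{\left(-13\right)^{\frac{3}{2}}}{9} - 145 = - \frac{\left(-13\right) i \sqrt{13}}{9} - 145 = \frac{13 i \sqrt{13}}{9} - 145 = -145 + \frac{13 i \sqrt{13}}{9}$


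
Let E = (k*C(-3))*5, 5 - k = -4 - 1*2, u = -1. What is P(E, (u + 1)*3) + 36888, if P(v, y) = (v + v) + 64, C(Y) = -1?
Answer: 36842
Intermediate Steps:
k = 11 (k = 5 - (-4 - 1*2) = 5 - (-4 - 2) = 5 - 1*(-6) = 5 + 6 = 11)
E = -55 (E = (11*(-1))*5 = -11*5 = -55)
P(v, y) = 64 + 2*v (P(v, y) = 2*v + 64 = 64 + 2*v)
P(E, (u + 1)*3) + 36888 = (64 + 2*(-55)) + 36888 = (64 - 110) + 36888 = -46 + 36888 = 36842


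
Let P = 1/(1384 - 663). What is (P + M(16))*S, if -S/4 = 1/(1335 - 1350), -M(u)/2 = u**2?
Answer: -1476604/10815 ≈ -136.53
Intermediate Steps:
M(u) = -2*u**2
S = 4/15 (S = -4/(1335 - 1350) = -4/(-15) = -4*(-1/15) = 4/15 ≈ 0.26667)
P = 1/721 ≈ 0.0013870
(P + M(16))*S = (1/721 - 2*16**2)*(4/15) = (1/721 - 2*256)*(4/15) = (1/721 - 512)*(4/15) = -369151/721*4/15 = -1476604/10815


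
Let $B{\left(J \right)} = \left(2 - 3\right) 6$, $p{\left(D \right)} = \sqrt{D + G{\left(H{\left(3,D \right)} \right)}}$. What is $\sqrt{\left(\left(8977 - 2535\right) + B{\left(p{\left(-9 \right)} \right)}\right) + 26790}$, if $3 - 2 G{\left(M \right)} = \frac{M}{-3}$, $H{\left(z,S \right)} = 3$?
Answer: $\sqrt{33226} \approx 182.28$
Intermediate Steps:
$G{\left(M \right)} = \frac{3}{2} + \frac{M}{6}$ ($G{\left(M \right)} = \frac{3}{2} - \frac{M \frac{1}{-3}}{2} = \frac{3}{2} - \frac{M \left(- \frac{1}{3}\right)}{2} = \frac{3}{2} - \frac{\left(- \frac{1}{3}\right) M}{2} = \frac{3}{2} + \frac{M}{6}$)
$p{\left(D \right)} = \sqrt{2 + D}$ ($p{\left(D \right)} = \sqrt{D + \left(\frac{3}{2} + \frac{1}{6} \cdot 3\right)} = \sqrt{D + \left(\frac{3}{2} + \frac{1}{2}\right)} = \sqrt{D + 2} = \sqrt{2 + D}$)
$B{\left(J \right)} = -6$ ($B{\left(J \right)} = \left(-1\right) 6 = -6$)
$\sqrt{\left(\left(8977 - 2535\right) + B{\left(p{\left(-9 \right)} \right)}\right) + 26790} = \sqrt{\left(\left(8977 - 2535\right) - 6\right) + 26790} = \sqrt{\left(6442 - 6\right) + 26790} = \sqrt{6436 + 26790} = \sqrt{33226}$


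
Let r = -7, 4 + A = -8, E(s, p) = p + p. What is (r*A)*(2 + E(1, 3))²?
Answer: 5376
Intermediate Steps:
E(s, p) = 2*p
A = -12 (A = -4 - 8 = -12)
(r*A)*(2 + E(1, 3))² = (-7*(-12))*(2 + 2*3)² = 84*(2 + 6)² = 84*8² = 84*64 = 5376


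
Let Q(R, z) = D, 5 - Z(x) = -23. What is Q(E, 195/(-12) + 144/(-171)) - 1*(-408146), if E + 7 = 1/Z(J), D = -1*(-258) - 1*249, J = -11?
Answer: 408155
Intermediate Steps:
Z(x) = 28 (Z(x) = 5 - 1*(-23) = 5 + 23 = 28)
D = 9 (D = 258 - 249 = 9)
E = -195/28 (E = -7 + 1/28 = -195/28 ≈ -6.9643)
Q(R, z) = 9
Q(E, 195/(-12) + 144/(-171)) - 1*(-408146) = 9 - 1*(-408146) = 9 + 408146 = 408155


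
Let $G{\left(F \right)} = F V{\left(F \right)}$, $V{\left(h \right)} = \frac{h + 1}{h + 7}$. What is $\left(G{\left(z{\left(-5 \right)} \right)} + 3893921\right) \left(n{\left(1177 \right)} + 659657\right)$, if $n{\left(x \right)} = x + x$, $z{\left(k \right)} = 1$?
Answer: $\frac{10311274802535}{4} \approx 2.5778 \cdot 10^{12}$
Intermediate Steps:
$V{\left(h \right)} = \frac{1 + h}{7 + h}$
$G{\left(F \right)} = \frac{F \left(1 + F\right)}{7 + F}$ ($G{\left(F \right)} = F \frac{1 + F}{7 + F} = \frac{F \left(1 + F\right)}{7 + F}$)
$n{\left(x \right)} = 2 x$
$\left(G{\left(z{\left(-5 \right)} \right)} + 3893921\right) \left(n{\left(1177 \right)} + 659657\right) = \left(1 \frac{1}{7 + 1} \left(1 + 1\right) + 3893921\right) \left(2 \cdot 1177 + 659657\right) = \left(1 \cdot \frac{1}{8} \cdot 2 + 3893921\right) \left(2354 + 659657\right) = \left(1 \cdot \frac{1}{8} \cdot 2 + 3893921\right) 662011 = \left(\frac{1}{4} + 3893921\right) 662011 = \frac{15575685}{4} \cdot 662011 = \frac{10311274802535}{4}$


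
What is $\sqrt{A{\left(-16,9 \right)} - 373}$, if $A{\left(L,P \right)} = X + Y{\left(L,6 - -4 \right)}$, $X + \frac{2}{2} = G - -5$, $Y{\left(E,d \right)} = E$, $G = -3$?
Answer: $2 i \sqrt{97} \approx 19.698 i$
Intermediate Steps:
$X = 1$ ($X = -1 - -2 = -1 + \left(-3 + 5\right) = -1 + 2 = 1$)
$A{\left(L,P \right)} = 1 + L$
$\sqrt{A{\left(-16,9 \right)} - 373} = \sqrt{\left(1 - 16\right) - 373} = \sqrt{-15 - 373} = \sqrt{-388} = 2 i \sqrt{97}$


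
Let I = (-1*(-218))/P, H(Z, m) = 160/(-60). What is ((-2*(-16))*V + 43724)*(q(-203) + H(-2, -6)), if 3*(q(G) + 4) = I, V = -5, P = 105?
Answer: -81987448/315 ≈ -2.6028e+5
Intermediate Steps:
H(Z, m) = -8/3 (H(Z, m) = 160*(-1/60) = -8/3)
I = 218/105 (I = -1*(-218)/105 = 218*(1/105) = 218/105 ≈ 2.0762)
q(G) = -1042/315 (q(G) = -4 + (⅓)*(218/105) = -4 + 218/315 = -1042/315)
((-2*(-16))*V + 43724)*(q(-203) + H(-2, -6)) = (-2*(-16)*(-5) + 43724)*(-1042/315 - 8/3) = (32*(-5) + 43724)*(-1882/315) = (-160 + 43724)*(-1882/315) = 43564*(-1882/315) = -81987448/315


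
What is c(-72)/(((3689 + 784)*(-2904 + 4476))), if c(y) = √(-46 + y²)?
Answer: √5138/7031556 ≈ 1.0194e-5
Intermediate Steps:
c(-72)/(((3689 + 784)*(-2904 + 4476))) = √(-46 + (-72)²)/(((3689 + 784)*(-2904 + 4476))) = √(-46 + 5184)/((4473*1572)) = √5138/7031556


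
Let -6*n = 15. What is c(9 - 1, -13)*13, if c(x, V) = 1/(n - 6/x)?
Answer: -4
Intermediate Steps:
n = -5/2 (n = -⅙*15 = -5/2 ≈ -2.5000)
c(x, V) = 1/(-5/2 - 6/x)
c(9 - 1, -13)*13 = -2*(9 - 1)/(12 + 5*(9 - 1))*13 = -2*8/(12 + 5*8)*13 = -2*8/(12 + 40)*13 = -2*8/52*13 = -2*8*1/52*13 = -4/13*13 = -4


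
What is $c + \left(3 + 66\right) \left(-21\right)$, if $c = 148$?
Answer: $-1301$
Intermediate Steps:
$c + \left(3 + 66\right) \left(-21\right) = 148 + \left(3 + 66\right) \left(-21\right) = 148 + 69 \left(-21\right) = 148 - 1449 = -1301$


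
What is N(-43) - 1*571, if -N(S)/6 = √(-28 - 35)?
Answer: -571 - 18*I*√7 ≈ -571.0 - 47.624*I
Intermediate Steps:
N(S) = -18*I*√7 (N(S) = -6*√(-28 - 35) = -18*I*√7)
N(-43) - 1*571 = -18*I*√7 - 1*571 = -18*I*√7 - 571 = -571 - 18*I*√7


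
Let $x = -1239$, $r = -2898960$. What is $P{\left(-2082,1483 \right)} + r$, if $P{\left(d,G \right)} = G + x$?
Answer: $-2898716$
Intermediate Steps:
$P{\left(d,G \right)} = -1239 + G$ ($P{\left(d,G \right)} = G - 1239 = -1239 + G$)
$P{\left(-2082,1483 \right)} + r = \left(-1239 + 1483\right) - 2898960 = 244 - 2898960 = -2898716$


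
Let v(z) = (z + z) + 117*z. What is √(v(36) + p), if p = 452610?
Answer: 3*√50766 ≈ 675.94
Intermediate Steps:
v(z) = 119*z (v(z) = 2*z + 117*z = 119*z)
√(v(36) + p) = √(119*36 + 452610) = √(4284 + 452610) = √456894 = 3*√50766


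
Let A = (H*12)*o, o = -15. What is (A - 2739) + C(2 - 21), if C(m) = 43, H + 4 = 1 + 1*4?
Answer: -2876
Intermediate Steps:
H = 1 (H = -4 + (1 + 1*4) = -4 + (1 + 4) = -4 + 5 = 1)
A = -180 (A = (1*12)*(-15) = 12*(-15) = -180)
(A - 2739) + C(2 - 21) = (-180 - 2739) + 43 = -2919 + 43 = -2876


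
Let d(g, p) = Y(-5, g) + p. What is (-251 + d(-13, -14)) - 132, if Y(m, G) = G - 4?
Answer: -414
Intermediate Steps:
Y(m, G) = -4 + G
d(g, p) = -4 + g + p (d(g, p) = (-4 + g) + p = -4 + g + p)
(-251 + d(-13, -14)) - 132 = (-251 + (-4 - 13 - 14)) - 132 = (-251 - 31) - 132 = -282 - 132 = -414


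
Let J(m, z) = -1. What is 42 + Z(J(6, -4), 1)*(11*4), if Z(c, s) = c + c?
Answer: -46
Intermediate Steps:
Z(c, s) = 2*c
42 + Z(J(6, -4), 1)*(11*4) = 42 + (2*(-1))*(11*4) = 42 - 2*44 = 42 - 88 = -46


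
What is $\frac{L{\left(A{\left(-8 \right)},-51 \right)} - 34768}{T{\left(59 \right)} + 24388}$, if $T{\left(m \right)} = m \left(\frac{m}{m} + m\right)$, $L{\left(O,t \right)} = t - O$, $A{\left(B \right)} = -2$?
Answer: $- \frac{34817}{27928} \approx -1.2467$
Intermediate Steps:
$T{\left(m \right)} = m \left(1 + m\right)$
$\frac{L{\left(A{\left(-8 \right)},-51 \right)} - 34768}{T{\left(59 \right)} + 24388} = \frac{\left(-51 - -2\right) - 34768}{59 \left(1 + 59\right) + 24388} = \frac{\left(-51 + 2\right) - 34768}{59 \cdot 60 + 24388} = \frac{-49 - 34768}{3540 + 24388} = - \frac{34817}{27928}$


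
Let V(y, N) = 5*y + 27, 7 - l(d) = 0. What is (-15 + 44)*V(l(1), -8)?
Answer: 1798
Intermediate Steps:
l(d) = 7 (l(d) = 7 - 1*0 = 7 + 0 = 7)
V(y, N) = 27 + 5*y
(-15 + 44)*V(l(1), -8) = (-15 + 44)*(27 + 5*7) = 29*(27 + 35) = 29*62 = 1798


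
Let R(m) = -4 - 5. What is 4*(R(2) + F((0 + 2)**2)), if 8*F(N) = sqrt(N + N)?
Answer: -36 + sqrt(2) ≈ -34.586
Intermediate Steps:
R(m) = -9
F(N) = sqrt(2)*sqrt(N)/8 (F(N) = sqrt(N + N)/8 = sqrt(2*N)/8 = (sqrt(2)*sqrt(N))/8 = sqrt(2)*sqrt(N)/8)
4*(R(2) + F((0 + 2)**2)) = 4*(-9 + sqrt(2)*sqrt((0 + 2)**2)/8) = 4*(-9 + sqrt(2)*sqrt(2**2)/8) = 4*(-9 + sqrt(2)*sqrt(4)/8) = 4*(-9 + (1/8)*sqrt(2)*2) = 4*(-9 + sqrt(2)/4) = -36 + sqrt(2)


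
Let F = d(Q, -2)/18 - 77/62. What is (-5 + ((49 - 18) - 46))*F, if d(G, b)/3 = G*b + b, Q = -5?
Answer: -170/93 ≈ -1.8280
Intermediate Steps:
d(G, b) = 3*b + 3*G*b (d(G, b) = 3*(G*b + b) = 3*(b + G*b) = 3*b + 3*G*b)
F = 17/186 (F = (3*(-2)*(1 - 5))/18 - 77/62 = (3*(-2)*(-4))*(1/18) - 77*1/62 = 24*(1/18) - 77/62 = 4/3 - 77/62 = 17/186 ≈ 0.091398)
(-5 + ((49 - 18) - 46))*F = (-5 + ((49 - 18) - 46))*(17/186) = (-5 + (31 - 46))*(17/186) = (-5 - 15)*(17/186) = -20*17/186 = -170/93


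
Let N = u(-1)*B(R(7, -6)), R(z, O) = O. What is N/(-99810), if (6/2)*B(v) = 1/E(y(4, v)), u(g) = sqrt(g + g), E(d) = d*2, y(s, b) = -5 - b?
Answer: -I*sqrt(2)/598860 ≈ -2.3615e-6*I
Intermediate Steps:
E(d) = 2*d
u(g) = sqrt(2)*sqrt(g) (u(g) = sqrt(2*g) = sqrt(2)*sqrt(g))
B(v) = 1/(3*(-10 - 2*v)) (B(v) = 1/(3*((2*(-5 - v)))) = 1/(3*(-10 - 2*v)))
N = I*sqrt(2)/6 (N = (sqrt(2)*sqrt(-1))*(-1/(30 + 6*(-6))) = (sqrt(2)*I)*(-1/(30 - 36)) = (I*sqrt(2))*(-1/(-6)) = (I*sqrt(2))*(-1*(-1/6)) = (I*sqrt(2))*(1/6) = I*sqrt(2)/6 ≈ 0.2357*I)
N/(-99810) = (I*sqrt(2)/6)/(-99810) = (I*sqrt(2)/6)*(-1/99810) = -I*sqrt(2)/598860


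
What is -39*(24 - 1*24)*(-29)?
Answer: 0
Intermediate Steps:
-39*(24 - 1*24)*(-29) = -39*(24 - 24)*(-29) = -39*0*(-29) = 0*(-29) = 0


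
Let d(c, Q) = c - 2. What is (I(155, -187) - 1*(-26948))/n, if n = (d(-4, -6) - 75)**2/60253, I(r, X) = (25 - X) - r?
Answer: 1627132265/6561 ≈ 2.4800e+5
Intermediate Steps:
I(r, X) = 25 - X - r
d(c, Q) = -2 + c
n = 6561/60253 (n = ((-2 - 4) - 75)**2/60253 = (-6 - 75)**2*(1/60253) = (-81)**2*(1/60253) = 6561*(1/60253) = 6561/60253 ≈ 0.10889)
(I(155, -187) - 1*(-26948))/n = ((25 - 1*(-187) - 1*155) - 1*(-26948))/(6561/60253) = ((25 + 187 - 155) + 26948)*(60253/6561) = (57 + 26948)*(60253/6561) = 27005*(60253/6561) = 1627132265/6561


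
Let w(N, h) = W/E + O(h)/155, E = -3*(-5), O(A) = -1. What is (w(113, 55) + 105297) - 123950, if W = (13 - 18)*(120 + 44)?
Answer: -8699068/465 ≈ -18708.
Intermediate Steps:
W = -820 (W = -5*164 = -820)
E = 15
w(N, h) = -25423/465 (w(N, h) = -820/15 - 1/155 = -820*1/15 - 1*1/155 = -164/3 - 1/155 = -25423/465)
(w(113, 55) + 105297) - 123950 = (-25423/465 + 105297) - 123950 = 48937682/465 - 123950 = -8699068/465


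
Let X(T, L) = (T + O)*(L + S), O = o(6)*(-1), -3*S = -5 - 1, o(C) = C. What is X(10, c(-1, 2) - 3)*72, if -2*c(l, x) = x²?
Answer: -864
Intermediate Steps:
S = 2 (S = -(-5 - 1)/3 = -⅓*(-6) = 2)
O = -6 (O = 6*(-1) = -6)
c(l, x) = -x²/2
X(T, L) = (-6 + T)*(2 + L) (X(T, L) = (T - 6)*(L + 2) = (-6 + T)*(2 + L))
X(10, c(-1, 2) - 3)*72 = (-12 - 6*(-½*2² - 3) + 2*10 + (-½*2² - 3)*10)*72 = (-12 - 6*(-½*4 - 3) + 20 + (-½*4 - 3)*10)*72 = (-12 - 6*(-2 - 3) + 20 + (-2 - 3)*10)*72 = (-12 - 6*(-5) + 20 - 5*10)*72 = (-12 + 30 + 20 - 50)*72 = -12*72 = -864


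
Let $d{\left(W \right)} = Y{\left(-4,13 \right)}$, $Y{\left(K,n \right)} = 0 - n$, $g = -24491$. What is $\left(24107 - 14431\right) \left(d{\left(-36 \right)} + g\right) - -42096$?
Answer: $-237058608$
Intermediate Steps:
$Y{\left(K,n \right)} = - n$
$d{\left(W \right)} = -13$ ($d{\left(W \right)} = \left(-1\right) 13 = -13$)
$\left(24107 - 14431\right) \left(d{\left(-36 \right)} + g\right) - -42096 = \left(24107 - 14431\right) \left(-13 - 24491\right) - -42096 = 9676 \left(-24504\right) + 42096 = -237100704 + 42096 = -237058608$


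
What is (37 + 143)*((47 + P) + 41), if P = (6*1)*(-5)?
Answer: 10440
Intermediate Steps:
P = -30 (P = 6*(-5) = -30)
(37 + 143)*((47 + P) + 41) = (37 + 143)*((47 - 30) + 41) = 180*(17 + 41) = 180*58 = 10440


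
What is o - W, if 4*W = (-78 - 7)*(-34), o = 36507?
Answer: 71569/2 ≈ 35785.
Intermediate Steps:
W = 1445/2 (W = ((-78 - 7)*(-34))/4 = (-85*(-34))/4 = (¼)*2890 = 1445/2 ≈ 722.50)
o - W = 36507 - 1*1445/2 = 36507 - 1445/2 = 71569/2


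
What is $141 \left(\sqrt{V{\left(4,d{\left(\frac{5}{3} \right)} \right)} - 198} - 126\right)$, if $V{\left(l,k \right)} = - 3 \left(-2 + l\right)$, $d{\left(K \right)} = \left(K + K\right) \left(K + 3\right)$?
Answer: $-17766 + 282 i \sqrt{51} \approx -17766.0 + 2013.9 i$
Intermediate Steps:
$d{\left(K \right)} = 2 K \left(3 + K\right)$
$V{\left(l,k \right)} = 6 - 3 l$
$141 \left(\sqrt{V{\left(4,d{\left(\frac{5}{3} \right)} \right)} - 198} - 126\right) = 141 \left(\sqrt{\left(6 - 12\right) - 198} - 126\right) = 141 \left(\sqrt{-6 - 198} - 126\right) = 141 \left(\sqrt{-204} - 126\right) = 141 \left(2 i \sqrt{51} - 126\right) = 141 \left(-126 + 2 i \sqrt{51}\right) = -17766 + 282 i \sqrt{51}$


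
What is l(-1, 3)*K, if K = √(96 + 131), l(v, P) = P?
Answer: 3*√227 ≈ 45.200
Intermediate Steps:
K = √227 ≈ 15.067
l(-1, 3)*K = 3*√227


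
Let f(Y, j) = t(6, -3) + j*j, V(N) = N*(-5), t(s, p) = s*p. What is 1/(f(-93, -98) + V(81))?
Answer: 1/9181 ≈ 0.00010892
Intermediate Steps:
t(s, p) = p*s
V(N) = -5*N
f(Y, j) = -18 + j² (f(Y, j) = -3*6 + j*j = -18 + j²)
1/(f(-93, -98) + V(81)) = 1/((-18 + (-98)²) - 5*81) = 1/((-18 + 9604) - 405) = 1/(9586 - 405) = 1/9181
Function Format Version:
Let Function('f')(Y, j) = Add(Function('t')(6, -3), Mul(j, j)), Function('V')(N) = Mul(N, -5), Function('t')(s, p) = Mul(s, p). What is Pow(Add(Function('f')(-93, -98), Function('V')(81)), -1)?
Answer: Rational(1, 9181) ≈ 0.00010892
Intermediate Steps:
Function('t')(s, p) = Mul(p, s)
Function('V')(N) = Mul(-5, N)
Function('f')(Y, j) = Add(-18, Pow(j, 2)) (Function('f')(Y, j) = Add(Mul(-3, 6), Mul(j, j)) = Add(-18, Pow(j, 2)))
Pow(Add(Function('f')(-93, -98), Function('V')(81)), -1) = Pow(Add(Add(-18, Pow(-98, 2)), Mul(-5, 81)), -1) = Pow(Add(Add(-18, 9604), -405), -1) = Pow(Add(9586, -405), -1) = Pow(9181, -1) = Rational(1, 9181)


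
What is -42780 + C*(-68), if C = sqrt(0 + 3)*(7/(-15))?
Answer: -42780 + 476*sqrt(3)/15 ≈ -42725.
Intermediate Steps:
C = -7*sqrt(3)/15 (C = sqrt(3)*(7*(-1/15)) = sqrt(3)*(-7/15) = -7*sqrt(3)/15 ≈ -0.80829)
-42780 + C*(-68) = -42780 - 7*sqrt(3)/15*(-68) = -42780 + 476*sqrt(3)/15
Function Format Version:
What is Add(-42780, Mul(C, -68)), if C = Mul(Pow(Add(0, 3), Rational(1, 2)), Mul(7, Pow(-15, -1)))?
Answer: Add(-42780, Mul(Rational(476, 15), Pow(3, Rational(1, 2)))) ≈ -42725.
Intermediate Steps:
C = Mul(Rational(-7, 15), Pow(3, Rational(1, 2))) (C = Mul(Pow(3, Rational(1, 2)), Mul(7, Rational(-1, 15))) = Mul(Pow(3, Rational(1, 2)), Rational(-7, 15)) = Mul(Rational(-7, 15), Pow(3, Rational(1, 2))) ≈ -0.80829)
Add(-42780, Mul(C, -68)) = Add(-42780, Mul(Mul(Rational(-7, 15), Pow(3, Rational(1, 2))), -68)) = Add(-42780, Mul(Rational(476, 15), Pow(3, Rational(1, 2))))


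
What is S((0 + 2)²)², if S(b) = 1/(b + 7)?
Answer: 1/121 ≈ 0.0082645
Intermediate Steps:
S(b) = 1/(7 + b)
S((0 + 2)²)² = (1/(7 + (0 + 2)²))² = (1/(7 + 2²))² = (1/(7 + 4))² = (1/11)² = 1/121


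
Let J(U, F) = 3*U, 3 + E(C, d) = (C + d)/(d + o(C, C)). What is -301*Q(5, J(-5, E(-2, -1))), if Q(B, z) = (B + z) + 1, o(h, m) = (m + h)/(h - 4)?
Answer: 2709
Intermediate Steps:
o(h, m) = (h + m)/(-4 + h)
E(C, d) = -3 + (C + d)/(d + 2*C/(-4 + C)) (E(C, d) = -3 + (C + d)/(d + (C + C)/(-4 + C)) = -3 + (C + d)/(d + (2*C)/(-4 + C)) = -3 + (C + d)/(d + 2*C/(-4 + C)))
Q(B, z) = 1 + B + z
-301*Q(5, J(-5, E(-2, -1))) = -301*(1 + 5 + 3*(-5)) = -301*(1 + 5 - 15) = -301*(-9) = 2709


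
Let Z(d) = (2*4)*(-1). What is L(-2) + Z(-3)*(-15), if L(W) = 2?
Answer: 122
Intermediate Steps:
Z(d) = -8 (Z(d) = 8*(-1) = -8)
L(-2) + Z(-3)*(-15) = 2 - 8*(-15) = 2 + 120 = 122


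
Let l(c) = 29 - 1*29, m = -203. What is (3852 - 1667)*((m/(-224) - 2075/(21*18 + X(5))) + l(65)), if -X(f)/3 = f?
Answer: -122082505/11616 ≈ -10510.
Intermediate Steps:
l(c) = 0 (l(c) = 29 - 29 = 0)
X(f) = -3*f
(3852 - 1667)*((m/(-224) - 2075/(21*18 + X(5))) + l(65)) = (3852 - 1667)*((-203/(-224) - 2075/(21*18 - 3*5)) + 0) = 2185*((-203*(-1/224) - 2075/(378 - 15)) + 0) = 2185*((29/32 - 2075/363) + 0) = 2185*(-55873/11616 + 0) = 2185*(-55873/11616) = -122082505/11616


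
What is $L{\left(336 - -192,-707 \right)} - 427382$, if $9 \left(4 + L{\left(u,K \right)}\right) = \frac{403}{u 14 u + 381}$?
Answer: $- \frac{15014161212815}{35130213} \approx -4.2739 \cdot 10^{5}$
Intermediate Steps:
$L{\left(u,K \right)} = -4 + \frac{403}{9 \left(381 + 14 u^{2}\right)}$ ($L{\left(u,K \right)} = -4 + \frac{403 \frac{1}{u 14 u + 381}}{9} = -4 + \frac{403 \frac{1}{14 u u + 381}}{9} = -4 + \frac{403 \frac{1}{14 u^{2} + 381}}{9} = -4 + \frac{403 \frac{1}{381 + 14 u^{2}}}{9} = -4 + \frac{403}{9 \left(381 + 14 u^{2}\right)}$)
$L{\left(336 - -192,-707 \right)} - 427382 = \frac{-13313 - 504 \left(336 - -192\right)^{2}}{9 \left(381 + 14 \left(336 - -192\right)^{2}\right)} - 427382 = \frac{-13313 - 504 \left(336 + 192\right)^{2}}{9 \left(381 + 14 \left(336 + 192\right)^{2}\right)} - 427382 = \frac{-13313 - 504 \cdot 528^{2}}{9 \left(381 + 14 \cdot 528^{2}\right)} - 427382 = \frac{-13313 - 140507136}{9 \left(381 + 14 \cdot 278784\right)} - 427382 = \frac{-13313 - 140507136}{9 \left(381 + 3902976\right)} - 427382 = \frac{1}{9} \cdot \frac{1}{3903357} \left(-140520449\right) - 427382 = - \frac{140520449}{35130213} - 427382 = - \frac{15014161212815}{35130213}$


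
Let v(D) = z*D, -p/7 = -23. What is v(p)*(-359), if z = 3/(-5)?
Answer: 173397/5 ≈ 34679.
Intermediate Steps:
p = 161 (p = -7*(-23) = 161)
z = -3/5 (z = 3*(-1/5) = -3/5 ≈ -0.60000)
v(D) = -3*D/5
v(p)*(-359) = -3/5*161*(-359) = -483/5*(-359) = 173397/5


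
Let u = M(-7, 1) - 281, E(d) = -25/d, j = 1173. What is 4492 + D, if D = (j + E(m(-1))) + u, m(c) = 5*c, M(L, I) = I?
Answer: 5390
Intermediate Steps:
u = -280 (u = 1 - 281 = -280)
D = 898 (D = (1173 - 25/(5*(-1))) - 280 = (1173 - 25/(-5)) - 280 = (1173 - 25*(-⅕)) - 280 = (1173 + 5) - 280 = 1178 - 280 = 898)
4492 + D = 4492 + 898 = 5390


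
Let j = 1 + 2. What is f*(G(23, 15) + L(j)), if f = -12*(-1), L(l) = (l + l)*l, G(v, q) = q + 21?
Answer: 648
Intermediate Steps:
G(v, q) = 21 + q
j = 3
L(l) = 2*l**2 (L(l) = (2*l)*l = 2*l**2)
f = 12
f*(G(23, 15) + L(j)) = 12*((21 + 15) + 2*3**2) = 12*(36 + 2*9) = 12*(36 + 18) = 12*54 = 648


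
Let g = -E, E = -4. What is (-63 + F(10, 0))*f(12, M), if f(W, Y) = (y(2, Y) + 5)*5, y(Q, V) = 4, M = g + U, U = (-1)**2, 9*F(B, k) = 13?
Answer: -2770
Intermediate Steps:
g = 4 (g = -1*(-4) = 4)
F(B, k) = 13/9 (F(B, k) = (1/9)*13 = 13/9)
U = 1
M = 5 (M = 4 + 1 = 5)
f(W, Y) = 45 (f(W, Y) = (4 + 5)*5 = 9*5 = 45)
(-63 + F(10, 0))*f(12, M) = (-63 + 13/9)*45 = -554/9*45 = -2770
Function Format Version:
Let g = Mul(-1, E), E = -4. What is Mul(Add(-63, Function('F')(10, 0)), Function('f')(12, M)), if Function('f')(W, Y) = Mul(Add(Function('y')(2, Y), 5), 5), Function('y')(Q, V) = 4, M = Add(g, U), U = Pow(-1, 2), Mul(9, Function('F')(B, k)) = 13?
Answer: -2770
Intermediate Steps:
g = 4 (g = Mul(-1, -4) = 4)
Function('F')(B, k) = Rational(13, 9) (Function('F')(B, k) = Mul(Rational(1, 9), 13) = Rational(13, 9))
U = 1
M = 5 (M = Add(4, 1) = 5)
Function('f')(W, Y) = 45 (Function('f')(W, Y) = Mul(Add(4, 5), 5) = Mul(9, 5) = 45)
Mul(Add(-63, Function('F')(10, 0)), Function('f')(12, M)) = Mul(Add(-63, Rational(13, 9)), 45) = Mul(Rational(-554, 9), 45) = -2770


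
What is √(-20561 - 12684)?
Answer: I*√33245 ≈ 182.33*I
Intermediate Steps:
√(-20561 - 12684) = √(-33245) = I*√33245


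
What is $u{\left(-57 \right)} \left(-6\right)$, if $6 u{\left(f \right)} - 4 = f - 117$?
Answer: $170$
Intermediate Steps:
$u{\left(f \right)} = - \frac{113}{6} + \frac{f}{6}$ ($u{\left(f \right)} = \frac{2}{3} + \frac{f - 117}{6} = \frac{2}{3} + \frac{-117 + f}{6} = \frac{2}{3} + \left(- \frac{39}{2} + \frac{f}{6}\right) = - \frac{113}{6} + \frac{f}{6}$)
$u{\left(-57 \right)} \left(-6\right) = \left(- \frac{113}{6} + \frac{1}{6} \left(-57\right)\right) \left(-6\right) = \left(- \frac{113}{6} - \frac{19}{2}\right) \left(-6\right) = \left(- \frac{85}{3}\right) \left(-6\right) = 170$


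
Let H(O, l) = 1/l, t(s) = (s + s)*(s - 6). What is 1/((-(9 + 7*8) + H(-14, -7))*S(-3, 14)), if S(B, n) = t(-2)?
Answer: -7/14592 ≈ -0.00047971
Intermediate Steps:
t(s) = 2*s*(-6 + s) (t(s) = (2*s)*(-6 + s) = 2*s*(-6 + s))
S(B, n) = 32 (S(B, n) = 2*(-2)*(-6 - 2) = 2*(-2)*(-8) = 32)
1/((-(9 + 7*8) + H(-14, -7))*S(-3, 14)) = 1/((-(9 + 7*8) + 1/(-7))*32) = 1/((-(9 + 56) - ⅐)*32) = 1/((-1*65 - ⅐)*32) = 1/((-65 - ⅐)*32) = 1/(-456/7*32) = 1/(-14592/7) = -7/14592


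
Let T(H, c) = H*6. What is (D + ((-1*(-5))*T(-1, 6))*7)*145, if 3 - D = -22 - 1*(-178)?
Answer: -52635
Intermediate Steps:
D = -153 (D = 3 - (-22 - 1*(-178)) = 3 - (-22 + 178) = 3 - 1*156 = 3 - 156 = -153)
T(H, c) = 6*H
(D + ((-1*(-5))*T(-1, 6))*7)*145 = (-153 + ((-1*(-5))*(6*(-1)))*7)*145 = (-153 + (5*(-6))*7)*145 = (-153 - 30*7)*145 = (-153 - 210)*145 = -363*145 = -52635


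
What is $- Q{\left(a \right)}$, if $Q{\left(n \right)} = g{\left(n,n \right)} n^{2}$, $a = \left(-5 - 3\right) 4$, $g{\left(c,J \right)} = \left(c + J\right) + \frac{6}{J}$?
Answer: $65728$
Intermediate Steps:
$g{\left(c,J \right)} = J + c + \frac{6}{J}$ ($g{\left(c,J \right)} = \left(J + c\right) + \frac{6}{J} = J + c + \frac{6}{J}$)
$a = -32$ ($a = \left(-8\right) 4 = -32$)
$Q{\left(n \right)} = n^{2} \left(2 n + \frac{6}{n}\right)$ ($Q{\left(n \right)} = \left(n + n + \frac{6}{n}\right) n^{2} = \left(2 n + \frac{6}{n}\right) n^{2} = n^{2} \left(2 n + \frac{6}{n}\right)$)
$- Q{\left(a \right)} = - 2 \left(-32\right) \left(3 + \left(-32\right)^{2}\right) = - 2 \left(-32\right) \left(3 + 1024\right) = - 2 \left(-32\right) 1027 = \left(-1\right) \left(-65728\right) = 65728$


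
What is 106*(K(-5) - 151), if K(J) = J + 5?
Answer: -16006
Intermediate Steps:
K(J) = 5 + J
106*(K(-5) - 151) = 106*((5 - 5) - 151) = 106*(0 - 151) = 106*(-151) = -16006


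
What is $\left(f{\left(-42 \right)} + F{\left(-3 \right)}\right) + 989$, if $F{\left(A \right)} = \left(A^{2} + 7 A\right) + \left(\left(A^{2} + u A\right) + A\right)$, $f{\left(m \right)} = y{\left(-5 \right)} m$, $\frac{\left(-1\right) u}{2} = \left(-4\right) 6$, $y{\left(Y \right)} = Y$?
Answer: $1049$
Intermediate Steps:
$u = 48$ ($u = - 2 \left(\left(-4\right) 6\right) = \left(-2\right) \left(-24\right) = 48$)
$f{\left(m \right)} = - 5 m$
$F{\left(A \right)} = 2 A^{2} + 56 A$ ($F{\left(A \right)} = \left(A^{2} + 7 A\right) + \left(\left(A^{2} + 48 A\right) + A\right) = \left(A^{2} + 7 A\right) + \left(A^{2} + 49 A\right) = 2 A^{2} + 56 A$)
$\left(f{\left(-42 \right)} + F{\left(-3 \right)}\right) + 989 = \left(\left(-5\right) \left(-42\right) + 2 \left(-3\right) \left(28 - 3\right)\right) + 989 = \left(210 + 2 \left(-3\right) 25\right) + 989 = \left(210 - 150\right) + 989 = 60 + 989 = 1049$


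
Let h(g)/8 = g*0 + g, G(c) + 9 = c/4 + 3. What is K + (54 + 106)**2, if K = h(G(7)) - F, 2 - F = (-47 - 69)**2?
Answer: 39020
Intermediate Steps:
G(c) = -6 + c/4 (G(c) = -9 + (c/4 + 3) = -9 + (3 + c/4) = -6 + c/4)
F = -13454 (F = 2 - (-47 - 69)**2 = 2 - 1*(-116)**2 = 2 - 1*13456 = 2 - 13456 = -13454)
h(g) = 8*g (h(g) = 8*(g*0 + g) = 8*(0 + g) = 8*g)
K = 13420 (K = 8*(-6 + (1/4)*7) - 1*(-13454) = 8*(-6 + 7/4) + 13454 = 8*(-17/4) + 13454 = -34 + 13454 = 13420)
K + (54 + 106)**2 = 13420 + (54 + 106)**2 = 13420 + 160**2 = 13420 + 25600 = 39020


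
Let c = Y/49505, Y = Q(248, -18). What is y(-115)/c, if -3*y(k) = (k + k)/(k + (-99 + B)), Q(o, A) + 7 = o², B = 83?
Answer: -11386150/24168321 ≈ -0.47112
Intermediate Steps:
Q(o, A) = -7 + o²
Y = 61497 (Y = -7 + 248² = -7 + 61504 = 61497)
y(k) = -2*k/(3*(-16 + k)) (y(k) = -(k + k)/(3*(k + (-99 + 83))) = -2*k/(3*(k - 16)) = -2*k/(3*(-16 + k)))
c = 61497/49505 ≈ 1.2422
y(-115)/c = (-2*(-115)/(-48 + 3*(-115)))/(61497/49505) = -2*(-115)/(-48 - 345)*(49505/61497) = -2*(-115)/(-393)*(49505/61497) = -2*(-115)*(-1/393)*(49505/61497) = -230/393*49505/61497 = -11386150/24168321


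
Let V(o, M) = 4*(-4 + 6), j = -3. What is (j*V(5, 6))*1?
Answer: -24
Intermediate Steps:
V(o, M) = 8 (V(o, M) = 4*2 = 8)
(j*V(5, 6))*1 = -3*8*1 = -24*1 = -24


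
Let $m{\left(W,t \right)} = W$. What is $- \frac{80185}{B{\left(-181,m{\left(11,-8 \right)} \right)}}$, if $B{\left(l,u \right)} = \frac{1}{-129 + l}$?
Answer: $24857350$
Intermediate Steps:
$- \frac{80185}{B{\left(-181,m{\left(11,-8 \right)} \right)}} = - \frac{80185}{\frac{1}{-129 - 181}} = - \frac{80185}{\frac{1}{-310}} = - \frac{80185}{- \frac{1}{310}} = \left(-80185\right) \left(-310\right) = 24857350$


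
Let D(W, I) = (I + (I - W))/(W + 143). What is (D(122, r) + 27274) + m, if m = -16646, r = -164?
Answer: 563194/53 ≈ 10626.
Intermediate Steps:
D(W, I) = (-W + 2*I)/(143 + W)
(D(122, r) + 27274) + m = ((-1*122 + 2*(-164))/(143 + 122) + 27274) - 16646 = ((-122 - 328)/265 + 27274) - 16646 = ((1/265)*(-450) + 27274) - 16646 = (-90/53 + 27274) - 16646 = 1445432/53 - 16646 = 563194/53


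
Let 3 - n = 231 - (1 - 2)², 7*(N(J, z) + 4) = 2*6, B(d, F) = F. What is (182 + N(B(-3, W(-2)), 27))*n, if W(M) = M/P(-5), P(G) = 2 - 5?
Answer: -285566/7 ≈ -40795.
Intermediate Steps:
P(G) = -3
W(M) = -M/3 (W(M) = M/(-3) = M*(-⅓) = -M/3)
N(J, z) = -16/7 (N(J, z) = -4 + (2*6)/7 = -4 + (⅐)*12 = -4 + 12/7 = -16/7)
n = -227 (n = 3 - (231 - (1 - 2)²) = 3 - (231 - 1*(-1)²) = 3 - (231 - 1*1) = 3 - (231 - 1) = 3 - 1*230 = 3 - 230 = -227)
(182 + N(B(-3, W(-2)), 27))*n = (182 - 16/7)*(-227) = (1258/7)*(-227) = -285566/7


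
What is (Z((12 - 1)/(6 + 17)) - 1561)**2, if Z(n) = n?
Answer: 1288235664/529 ≈ 2.4352e+6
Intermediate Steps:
(Z((12 - 1)/(6 + 17)) - 1561)**2 = ((12 - 1)/(6 + 17) - 1561)**2 = (11/23 - 1561)**2 = (-35892/23)**2 = 1288235664/529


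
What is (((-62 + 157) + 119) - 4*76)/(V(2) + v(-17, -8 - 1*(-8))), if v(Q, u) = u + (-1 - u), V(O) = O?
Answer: -90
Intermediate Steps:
v(Q, u) = -1
(((-62 + 157) + 119) - 4*76)/(V(2) + v(-17, -8 - 1*(-8))) = (((-62 + 157) + 119) - 4*76)/(2 - 1) = ((95 + 119) - 304)/1 = (214 - 304)*1 = -90*1 = -90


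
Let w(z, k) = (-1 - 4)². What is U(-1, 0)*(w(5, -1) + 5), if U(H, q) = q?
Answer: 0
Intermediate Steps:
w(z, k) = 25 (w(z, k) = (-5)² = 25)
U(-1, 0)*(w(5, -1) + 5) = 0*(25 + 5) = 0*30 = 0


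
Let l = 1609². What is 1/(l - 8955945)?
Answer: -1/6367064 ≈ -1.5706e-7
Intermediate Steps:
l = 2588881
1/(l - 8955945) = 1/(2588881 - 8955945) = 1/(-6367064) = -1/6367064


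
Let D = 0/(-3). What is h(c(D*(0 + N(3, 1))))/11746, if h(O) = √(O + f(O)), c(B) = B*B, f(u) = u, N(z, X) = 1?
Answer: 0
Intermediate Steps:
D = 0 (D = 0*(-⅓) = 0)
c(B) = B²
h(O) = √2*√O (h(O) = √(O + O) = √(2*O) = √2*√O)
h(c(D*(0 + N(3, 1))))/11746 = (√2*√((0*(0 + 1))²))/11746 = (√2*√((0*1)²))*(1/11746) = (√2*√(0²))*(1/11746) = (√2*√0)*(1/11746) = (√2*0)*(1/11746) = 0*(1/11746) = 0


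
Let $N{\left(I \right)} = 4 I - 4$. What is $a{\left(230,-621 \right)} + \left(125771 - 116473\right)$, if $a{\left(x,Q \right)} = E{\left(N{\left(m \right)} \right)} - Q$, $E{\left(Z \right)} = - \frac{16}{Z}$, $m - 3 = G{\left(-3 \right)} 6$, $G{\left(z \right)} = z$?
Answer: $\frac{39677}{4} \approx 9919.3$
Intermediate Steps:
$m = -15$ ($m = 3 - 18 = -15$)
$N{\left(I \right)} = -4 + 4 I$
$a{\left(x,Q \right)} = \frac{1}{4} - Q$ ($a{\left(x,Q \right)} = - \frac{16}{-4 + 4 \left(-15\right)} - Q = - \frac{16}{-4 - 60} - Q = - \frac{16}{-64} - Q = \left(-16\right) \left(- \frac{1}{64}\right) - Q = \frac{1}{4} - Q$)
$a{\left(230,-621 \right)} + \left(125771 - 116473\right) = \left(\frac{1}{4} - -621\right) + \left(125771 - 116473\right) = \left(\frac{1}{4} + 621\right) + 9298 = \frac{2485}{4} + 9298 = \frac{39677}{4}$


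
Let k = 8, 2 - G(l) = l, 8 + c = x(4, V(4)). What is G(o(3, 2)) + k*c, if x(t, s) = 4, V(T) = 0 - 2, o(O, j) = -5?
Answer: -25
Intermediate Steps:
V(T) = -2
c = -4 (c = -8 + 4 = -4)
G(l) = 2 - l
G(o(3, 2)) + k*c = (2 - 1*(-5)) + 8*(-4) = (2 + 5) - 32 = 7 - 32 = -25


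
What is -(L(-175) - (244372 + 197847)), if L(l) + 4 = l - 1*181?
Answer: 442579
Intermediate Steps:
L(l) = -185 + l (L(l) = -4 + (l - 1*181) = -4 + (l - 181) = -4 + (-181 + l) = -185 + l)
-(L(-175) - (244372 + 197847)) = -((-185 - 175) - (244372 + 197847)) = -(-360 - 1*442219) = -(-360 - 442219) = -1*(-442579) = 442579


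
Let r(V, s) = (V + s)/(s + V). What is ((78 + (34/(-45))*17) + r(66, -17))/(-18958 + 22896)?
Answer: 2977/177210 ≈ 0.016799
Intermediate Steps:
r(V, s) = 1 (r(V, s) = (V + s)/(V + s) = 1)
((78 + (34/(-45))*17) + r(66, -17))/(-18958 + 22896) = ((78 + (34/(-45))*17) + 1)/(-18958 + 22896) = ((78 + (34*(-1/45))*17) + 1)/3938 = ((78 - 34/45*17) + 1)*(1/3938) = ((78 - 578/45) + 1)*(1/3938) = (2932/45 + 1)*(1/3938) = (2977/45)*(1/3938) = 2977/177210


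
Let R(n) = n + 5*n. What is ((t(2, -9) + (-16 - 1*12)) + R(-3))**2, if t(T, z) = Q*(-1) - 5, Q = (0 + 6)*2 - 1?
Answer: 3844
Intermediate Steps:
Q = 11 (Q = 6*2 - 1 = 12 - 1 = 11)
R(n) = 6*n
t(T, z) = -16 (t(T, z) = 11*(-1) - 5 = -11 - 5 = -16)
((t(2, -9) + (-16 - 1*12)) + R(-3))**2 = ((-16 + (-16 - 1*12)) + 6*(-3))**2 = ((-16 + (-16 - 12)) - 18)**2 = ((-16 - 28) - 18)**2 = (-44 - 18)**2 = (-62)**2 = 3844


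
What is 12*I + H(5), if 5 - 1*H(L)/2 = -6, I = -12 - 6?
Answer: -194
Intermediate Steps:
I = -18
H(L) = 22 (H(L) = 10 - 2*(-6) = 10 + 12 = 22)
12*I + H(5) = 12*(-18) + 22 = -216 + 22 = -194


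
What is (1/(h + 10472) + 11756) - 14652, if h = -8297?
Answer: -6298799/2175 ≈ -2896.0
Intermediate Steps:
(1/(h + 10472) + 11756) - 14652 = (1/(-8297 + 10472) + 11756) - 14652 = (1/2175 + 11756) - 14652 = 25569301/2175 - 14652 = -6298799/2175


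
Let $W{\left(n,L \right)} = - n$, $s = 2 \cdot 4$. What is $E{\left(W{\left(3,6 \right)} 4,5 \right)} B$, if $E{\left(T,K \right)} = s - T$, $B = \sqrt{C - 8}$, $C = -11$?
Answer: $20 i \sqrt{19} \approx 87.178 i$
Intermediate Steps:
$s = 8$
$B = i \sqrt{19}$ ($B = \sqrt{-11 - 8} = \sqrt{-19} = i \sqrt{19} \approx 4.3589 i$)
$E{\left(T,K \right)} = 8 - T$
$E{\left(W{\left(3,6 \right)} 4,5 \right)} B = \left(8 - \left(-1\right) 3 \cdot 4\right) i \sqrt{19} = \left(8 - \left(-3\right) 4\right) i \sqrt{19} = \left(8 - -12\right) i \sqrt{19} = \left(8 + 12\right) i \sqrt{19} = 20 i \sqrt{19}$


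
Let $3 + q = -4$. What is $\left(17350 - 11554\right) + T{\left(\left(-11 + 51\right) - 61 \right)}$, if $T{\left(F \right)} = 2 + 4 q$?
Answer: $5770$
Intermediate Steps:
$q = -7$ ($q = -3 - 4 = -7$)
$T{\left(F \right)} = -26$ ($T{\left(F \right)} = 2 + 4 \left(-7\right) = 2 - 28 = -26$)
$\left(17350 - 11554\right) + T{\left(\left(-11 + 51\right) - 61 \right)} = \left(17350 - 11554\right) - 26 = 5796 - 26 = 5770$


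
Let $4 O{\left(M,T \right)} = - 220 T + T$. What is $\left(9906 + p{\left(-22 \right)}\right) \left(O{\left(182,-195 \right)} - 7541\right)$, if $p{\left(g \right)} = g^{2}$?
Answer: $\frac{65150495}{2} \approx 3.2575 \cdot 10^{7}$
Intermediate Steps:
$O{\left(M,T \right)} = - \frac{219 T}{4}$ ($O{\left(M,T \right)} = \frac{- 220 T + T}{4} = \frac{\left(-219\right) T}{4} = - \frac{219 T}{4}$)
$\left(9906 + p{\left(-22 \right)}\right) \left(O{\left(182,-195 \right)} - 7541\right) = \left(9906 + \left(-22\right)^{2}\right) \left(\left(- \frac{219}{4}\right) \left(-195\right) - 7541\right) = \left(9906 + 484\right) \left(\frac{42705}{4} - 7541\right) = 10390 \cdot \frac{12541}{4} = \frac{65150495}{2}$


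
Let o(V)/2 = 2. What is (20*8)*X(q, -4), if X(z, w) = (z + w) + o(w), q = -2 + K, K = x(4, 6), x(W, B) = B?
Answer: 640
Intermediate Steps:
K = 6
o(V) = 4 (o(V) = 2*2 = 4)
q = 4 (q = -2 + 6 = 4)
X(z, w) = 4 + w + z (X(z, w) = (z + w) + 4 = (w + z) + 4 = 4 + w + z)
(20*8)*X(q, -4) = (20*8)*(4 - 4 + 4) = 160*4 = 640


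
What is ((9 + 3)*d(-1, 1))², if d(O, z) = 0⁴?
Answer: 0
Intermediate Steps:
d(O, z) = 0
((9 + 3)*d(-1, 1))² = ((9 + 3)*0)² = (12*0)² = 0² = 0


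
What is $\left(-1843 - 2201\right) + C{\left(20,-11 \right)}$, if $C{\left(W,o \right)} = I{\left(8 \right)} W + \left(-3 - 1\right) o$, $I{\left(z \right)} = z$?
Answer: $-3840$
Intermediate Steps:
$C{\left(W,o \right)} = - 4 o + 8 W$ ($C{\left(W,o \right)} = 8 W + \left(-3 - 1\right) o = 8 W - 4 o = - 4 o + 8 W$)
$\left(-1843 - 2201\right) + C{\left(20,-11 \right)} = \left(-1843 - 2201\right) + \left(\left(-4\right) \left(-11\right) + 8 \cdot 20\right) = -4044 + \left(44 + 160\right) = -4044 + 204 = -3840$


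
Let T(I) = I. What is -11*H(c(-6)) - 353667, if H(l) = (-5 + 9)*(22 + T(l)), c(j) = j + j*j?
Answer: -355955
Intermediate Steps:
c(j) = j + j²
H(l) = 88 + 4*l (H(l) = (-5 + 9)*(22 + l) = 4*(22 + l) = 88 + 4*l)
-11*H(c(-6)) - 353667 = -11*(88 + 4*(-6*(1 - 6))) - 353667 = -11*(88 + 4*(-6*(-5))) - 353667 = -11*(88 + 4*30) - 353667 = -11*(88 + 120) - 353667 = -11*208 - 353667 = -2288 - 353667 = -355955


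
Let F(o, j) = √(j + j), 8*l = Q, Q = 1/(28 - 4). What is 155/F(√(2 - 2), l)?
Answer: 620*√6 ≈ 1518.7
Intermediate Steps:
Q = 1/24 ≈ 0.041667
l = 1/192 (l = (⅛)*(1/24) = 1/192 ≈ 0.0052083)
F(o, j) = √2*√j (F(o, j) = √(2*j) = √2*√j)
155/F(√(2 - 2), l) = 155/((√2*√(1/192))) = 155/((√2*(√3/24))) = 155/((√6/24)) = 155*(4*√6) = 620*√6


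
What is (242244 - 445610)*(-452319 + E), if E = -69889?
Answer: 106199352128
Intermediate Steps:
(242244 - 445610)*(-452319 + E) = (242244 - 445610)*(-452319 - 69889) = -203366*(-522208) = 106199352128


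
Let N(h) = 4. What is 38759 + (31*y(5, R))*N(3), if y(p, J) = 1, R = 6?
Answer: 38883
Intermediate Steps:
38759 + (31*y(5, R))*N(3) = 38759 + (31*1)*4 = 38759 + 31*4 = 38759 + 124 = 38883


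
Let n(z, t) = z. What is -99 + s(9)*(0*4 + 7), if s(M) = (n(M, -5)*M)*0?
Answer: -99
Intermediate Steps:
s(M) = 0 (s(M) = (M*M)*0 = M**2*0 = 0)
-99 + s(9)*(0*4 + 7) = -99 + 0*(0*4 + 7) = -99 + 0*(0 + 7) = -99 + 0*7 = -99 + 0 = -99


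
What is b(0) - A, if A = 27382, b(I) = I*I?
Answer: -27382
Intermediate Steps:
b(I) = I²
b(0) - A = 0² - 1*27382 = 0 - 27382 = -27382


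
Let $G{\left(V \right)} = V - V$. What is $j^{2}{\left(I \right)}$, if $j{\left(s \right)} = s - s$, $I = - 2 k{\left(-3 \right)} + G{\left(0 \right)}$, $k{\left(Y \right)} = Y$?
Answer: $0$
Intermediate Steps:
$G{\left(V \right)} = 0$
$I = 6$ ($I = \left(-2\right) \left(-3\right) + 0 = 6 + 0 = 6$)
$j{\left(s \right)} = 0$
$j^{2}{\left(I \right)} = 0^{2} = 0$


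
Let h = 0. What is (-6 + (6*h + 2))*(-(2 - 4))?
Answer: -8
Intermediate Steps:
(-6 + (6*h + 2))*(-(2 - 4)) = (-6 + (6*0 + 2))*(-(2 - 4)) = (-6 + (0 + 2))*(-1*(-2)) = (-6 + 2)*2 = -4*2 = -8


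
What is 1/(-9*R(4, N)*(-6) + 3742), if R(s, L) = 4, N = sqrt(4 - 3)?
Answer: 1/3958 ≈ 0.00025265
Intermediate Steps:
N = 1 (N = sqrt(1) = 1)
1/(-9*R(4, N)*(-6) + 3742) = 1/(-9*4*(-6) + 3742) = 1/(-36*(-6) + 3742) = 1/(216 + 3742) = 1/3958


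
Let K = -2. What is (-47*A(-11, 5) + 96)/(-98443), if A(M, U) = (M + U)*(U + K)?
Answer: -942/98443 ≈ -0.0095690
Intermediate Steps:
A(M, U) = (-2 + U)*(M + U) (A(M, U) = (M + U)*(U - 2) = (M + U)*(-2 + U) = (-2 + U)*(M + U))
(-47*A(-11, 5) + 96)/(-98443) = (-47*(5² - 2*(-11) - 2*5 - 11*5) + 96)/(-98443) = (-47*(25 + 22 - 10 - 55) + 96)*(-1/98443) = (-47*(-18) + 96)*(-1/98443) = (846 + 96)*(-1/98443) = 942*(-1/98443) = -942/98443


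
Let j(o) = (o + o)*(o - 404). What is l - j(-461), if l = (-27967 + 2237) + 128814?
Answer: -694446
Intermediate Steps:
l = 103084 (l = -25730 + 128814 = 103084)
j(o) = 2*o*(-404 + o) (j(o) = (2*o)*(-404 + o) = 2*o*(-404 + o))
l - j(-461) = 103084 - 2*(-461)*(-404 - 461) = 103084 - 2*(-461)*(-865) = 103084 - 1*797530 = 103084 - 797530 = -694446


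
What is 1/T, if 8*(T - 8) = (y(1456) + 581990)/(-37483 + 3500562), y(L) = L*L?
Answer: 13852316/112169491 ≈ 0.12349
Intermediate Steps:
y(L) = L²
T = 112169491/13852316 (T = 8 + ((1456² + 581990)/(-37483 + 3500562))/8 = 8 + ((2119936 + 581990)/3463079)/8 = 8 + (2701926*(1/3463079))/8 = 8 + (⅛)*(2701926/3463079) = 8 + 1350963/13852316 = 112169491/13852316 ≈ 8.0975)
1/T = 1/(112169491/13852316) = 13852316/112169491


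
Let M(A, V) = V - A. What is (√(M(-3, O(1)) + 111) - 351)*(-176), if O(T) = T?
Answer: 61776 - 176*√115 ≈ 59889.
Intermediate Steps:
(√(M(-3, O(1)) + 111) - 351)*(-176) = (√((1 - 1*(-3)) + 111) - 351)*(-176) = (√((1 + 3) + 111) - 351)*(-176) = (√(4 + 111) - 351)*(-176) = (√115 - 351)*(-176) = (-351 + √115)*(-176) = 61776 - 176*√115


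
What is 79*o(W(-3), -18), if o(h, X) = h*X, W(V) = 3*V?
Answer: 12798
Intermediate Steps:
o(h, X) = X*h
79*o(W(-3), -18) = 79*(-54*(-3)) = 79*(-18*(-9)) = 79*162 = 12798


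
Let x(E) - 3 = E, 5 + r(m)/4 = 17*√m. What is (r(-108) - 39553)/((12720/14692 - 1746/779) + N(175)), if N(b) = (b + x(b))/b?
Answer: -19815060823425/321255601 + 204294463800*I*√3/321255601 ≈ -61680.0 + 1101.5*I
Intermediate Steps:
r(m) = -20 + 68*√m (r(m) = -20 + 4*(17*√m) = -20 + 68*√m)
x(E) = 3 + E
N(b) = (3 + 2*b)/b (N(b) = (b + (3 + b))/b = (3 + 2*b)/b)
(r(-108) - 39553)/((12720/14692 - 1746/779) + N(175)) = ((-20 + 68*√(-108)) - 39553)/((12720/14692 - 1746/779) + (2 + 3/175)) = ((-20 + 68*(6*I*√3)) - 39553)/((12720*(1/14692) - 1746*1/779) + (2 + 3*(1/175))) = ((-20 + 408*I*√3) - 39553)/((3180/3673 - 1746/779) + (2 + 3/175)) = (-39573 + 408*I*√3)/(-3935838/2861267 + 353/175) = (-39573 + 408*I*√3)/(321255601/500721725) = (-39573 + 408*I*√3)*(500721725/321255601) = -19815060823425/321255601 + 204294463800*I*√3/321255601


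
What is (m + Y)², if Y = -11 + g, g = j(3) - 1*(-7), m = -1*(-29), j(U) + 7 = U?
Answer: 441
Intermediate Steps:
j(U) = -7 + U
m = 29
g = 3 (g = (-7 + 3) - 1*(-7) = -4 + 7 = 3)
Y = -8 (Y = -11 + 3 = -8)
(m + Y)² = (29 - 8)² = 21² = 441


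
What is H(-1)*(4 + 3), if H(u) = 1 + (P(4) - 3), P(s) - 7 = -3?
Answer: 14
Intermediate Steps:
P(s) = 4 (P(s) = 7 - 3 = 4)
H(u) = 2 (H(u) = 1 + (4 - 3) = 1 + 1 = 2)
H(-1)*(4 + 3) = 2*(4 + 3) = 2*7 = 14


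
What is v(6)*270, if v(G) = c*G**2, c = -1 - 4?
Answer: -48600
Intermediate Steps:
c = -5
v(G) = -5*G**2
v(6)*270 = -5*6**2*270 = -5*36*270 = -180*270 = -48600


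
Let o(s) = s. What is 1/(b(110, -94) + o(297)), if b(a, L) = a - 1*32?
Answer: 1/375 ≈ 0.0026667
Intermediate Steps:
b(a, L) = -32 + a (b(a, L) = a - 32 = -32 + a)
1/(b(110, -94) + o(297)) = 1/((-32 + 110) + 297) = 1/(78 + 297) = 1/375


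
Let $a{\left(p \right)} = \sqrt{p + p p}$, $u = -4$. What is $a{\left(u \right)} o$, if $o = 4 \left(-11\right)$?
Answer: $- 88 \sqrt{3} \approx -152.42$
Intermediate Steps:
$a{\left(p \right)} = \sqrt{p + p^{2}}$
$o = -44$
$a{\left(u \right)} o = \sqrt{- 4 \left(1 - 4\right)} \left(-44\right) = \sqrt{\left(-4\right) \left(-3\right)} \left(-44\right) = \sqrt{12} \left(-44\right) = 2 \sqrt{3} \left(-44\right) = - 88 \sqrt{3}$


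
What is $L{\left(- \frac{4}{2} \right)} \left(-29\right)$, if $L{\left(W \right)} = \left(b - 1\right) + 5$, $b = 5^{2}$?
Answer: $-841$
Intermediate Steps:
$b = 25$
$L{\left(W \right)} = 29$ ($L{\left(W \right)} = \left(25 - 1\right) + 5 = 24 + 5 = 29$)
$L{\left(- \frac{4}{2} \right)} \left(-29\right) = 29 \left(-29\right) = -841$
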